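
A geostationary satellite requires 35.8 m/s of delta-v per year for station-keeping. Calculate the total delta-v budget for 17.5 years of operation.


dV = rate * years = 35.8 * 17.5
dV = 626.5000 m/s

626.5000 m/s


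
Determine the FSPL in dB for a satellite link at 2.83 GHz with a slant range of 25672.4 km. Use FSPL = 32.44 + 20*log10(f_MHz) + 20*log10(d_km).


f = 2.83 GHz = 2830.0000 MHz
d = 25672.4 km
FSPL = 32.44 + 20*log10(2830.0000) + 20*log10(25672.4)
FSPL = 32.44 + 69.0357 + 88.1893
FSPL = 189.6651 dB

189.6651 dB


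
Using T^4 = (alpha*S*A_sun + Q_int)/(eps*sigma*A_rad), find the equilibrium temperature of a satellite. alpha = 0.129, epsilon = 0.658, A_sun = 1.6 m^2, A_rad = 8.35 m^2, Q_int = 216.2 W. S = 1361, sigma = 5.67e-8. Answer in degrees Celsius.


Numerator = alpha*S*A_sun + Q_int = 0.129*1361*1.6 + 216.2 = 497.1104 W
Denominator = eps*sigma*A_rad = 0.658*5.67e-8*8.35 = 3.1152681e-07 W/K^4
T^4 = 1.5957227e+09 K^4
T = 199.8662 K = -73.2838 C

-73.2838 degrees Celsius


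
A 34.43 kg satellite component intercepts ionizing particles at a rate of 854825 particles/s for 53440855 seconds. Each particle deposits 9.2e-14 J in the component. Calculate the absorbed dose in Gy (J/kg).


Total energy deposited = rate * time * E_per
  = 854825 * 53440855 * 9.2e-14 = 4.2028 J
Dose = E_total / mass = 4.2028 / 34.43
Dose = 0.1220679 Gy

0.1221 Gy


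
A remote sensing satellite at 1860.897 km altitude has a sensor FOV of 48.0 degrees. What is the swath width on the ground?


FOV = 48.0 deg = 0.837758 rad
swath = 2 * alt * tan(FOV/2) = 2 * 1860.897 * tan(0.418879)
swath = 2 * 1860.897 * 0.4452287
swath = 1657.0494 km

1657.0494 km


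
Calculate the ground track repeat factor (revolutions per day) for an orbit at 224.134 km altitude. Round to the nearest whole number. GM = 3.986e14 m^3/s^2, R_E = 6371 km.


r = 6.595134e+06 m
T = 2*pi*sqrt(r^3/mu) = 5330.2387 s = 88.8373 min
revs/day = 1440 / 88.8373 = 16.2094
Rounded: 16 revolutions per day

16 revolutions per day


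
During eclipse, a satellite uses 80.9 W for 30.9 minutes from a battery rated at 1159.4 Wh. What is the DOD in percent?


E_used = P * t / 60 = 80.9 * 30.9 / 60 = 41.6635 Wh
DOD = E_used / E_total * 100 = 41.6635 / 1159.4 * 100
DOD = 3.5935 %

3.5935 %


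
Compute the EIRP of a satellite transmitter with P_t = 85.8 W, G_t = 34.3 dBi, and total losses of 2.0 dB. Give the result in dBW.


Pt = 85.8 W = 19.3349 dBW
EIRP = Pt_dBW + Gt - losses = 19.3349 + 34.3 - 2.0 = 51.6349 dBW

51.6349 dBW


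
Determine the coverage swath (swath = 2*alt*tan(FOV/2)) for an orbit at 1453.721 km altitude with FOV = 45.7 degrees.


FOV = 45.7 deg = 0.7976155 rad
swath = 2 * alt * tan(FOV/2) = 2 * 1453.721 * tan(0.3988077)
swath = 2 * 1453.721 * 0.4213885
swath = 1225.1627 km

1225.1627 km


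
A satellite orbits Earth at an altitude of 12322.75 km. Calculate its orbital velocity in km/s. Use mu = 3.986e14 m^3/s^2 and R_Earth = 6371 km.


r = R_E + alt = 6371.0 + 12322.75 = 18693.7500 km = 1.869375e+07 m
v = sqrt(mu/r) = sqrt(3.986e14 / 1.869375e+07) = 4617.6438 m/s = 4.6176 km/s

4.6176 km/s


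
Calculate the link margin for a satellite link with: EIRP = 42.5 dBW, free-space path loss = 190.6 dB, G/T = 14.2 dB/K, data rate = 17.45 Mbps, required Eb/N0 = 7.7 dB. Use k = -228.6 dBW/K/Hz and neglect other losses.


C/N0 = EIRP - FSPL + G/T - k = 42.5 - 190.6 + 14.2 - (-228.6)
C/N0 = 94.7000 dB-Hz
R_b = 17.45 Mbps = 1.745e+07 bps -> 10*log10(R_b) = 72.4180 dB-Hz
Eb/N0 = C/N0 - 10*log10(R_b) = 94.7000 - 72.4180 = 22.2820 dB
Margin = Eb/N0 - Eb/N0_req = 22.2820 - 7.7 = 14.5820 dB (link closes)

14.5820 dB


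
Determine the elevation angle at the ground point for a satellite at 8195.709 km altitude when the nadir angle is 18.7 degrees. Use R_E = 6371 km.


r = R_E + alt = 14566.7090 km
Law of sines in the satellite / Earth-center / ground-point triangle:
  sin(nadir)/R_E = sin(90 + el)/r  =>  cos(el) = (r/R_E)*sin(nadir)
cos(el) = (14566.7090 / 6371.0000) * sin(18.7 deg) = 0.7330523
el = arccos(0.7330523) = 42.8571 deg
(Earth-central angle = 90 - nadir - el = 28.4429 deg)

42.8571 degrees


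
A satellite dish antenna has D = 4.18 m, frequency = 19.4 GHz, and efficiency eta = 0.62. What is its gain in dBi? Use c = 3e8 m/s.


lambda = c/f = 3e8 / 1.94e+10 = 0.01546392 m
G = eta*(pi*D/lambda)^2 = 0.62*(pi*4.18/0.01546392)^2
G = 447100.2872 (linear)
G = 10*log10(447100.2872) = 56.5040 dBi

56.5040 dBi


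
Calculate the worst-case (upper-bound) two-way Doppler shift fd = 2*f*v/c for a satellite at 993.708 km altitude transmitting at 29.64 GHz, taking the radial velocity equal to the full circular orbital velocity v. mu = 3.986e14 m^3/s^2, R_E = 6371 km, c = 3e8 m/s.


r = 7.364708e+06 m
v = sqrt(mu/r) = 7356.8327 m/s (worst-case radial velocity)
f = 29.64 GHz = 2.964e+10 Hz
fd = 2*f*v/c = 2*2.964e+10*7356.8327/3.0e+08
fd = 1.4537101e+06 Hz

1.4537e+06 Hz


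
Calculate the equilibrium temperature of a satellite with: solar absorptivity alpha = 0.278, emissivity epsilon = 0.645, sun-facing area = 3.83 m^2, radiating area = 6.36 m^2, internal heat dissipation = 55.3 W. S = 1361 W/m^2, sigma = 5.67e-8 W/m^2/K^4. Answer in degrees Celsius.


Numerator = alpha*S*A_sun + Q_int = 0.278*1361*3.83 + 55.3 = 1504.4111 W
Denominator = eps*sigma*A_rad = 0.645*5.67e-8*6.36 = 2.3259474e-07 W/K^4
T^4 = 6.46795e+09 K^4
T = 283.5905 K = 10.4405 C

10.4405 degrees Celsius


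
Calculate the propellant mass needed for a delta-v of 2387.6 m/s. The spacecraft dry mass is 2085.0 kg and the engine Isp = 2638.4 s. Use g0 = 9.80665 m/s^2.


ve = Isp * g0 = 2638.4 * 9.80665 = 25873.865360 m/s
mass ratio = exp(dv/ve) = exp(2387.6/25873.865360) = 1.09667014
m_prop = m_dry * (mr - 1) = 2085.0 * (1.09667014 - 1)
m_prop = 201.5572 kg

201.5572 kg


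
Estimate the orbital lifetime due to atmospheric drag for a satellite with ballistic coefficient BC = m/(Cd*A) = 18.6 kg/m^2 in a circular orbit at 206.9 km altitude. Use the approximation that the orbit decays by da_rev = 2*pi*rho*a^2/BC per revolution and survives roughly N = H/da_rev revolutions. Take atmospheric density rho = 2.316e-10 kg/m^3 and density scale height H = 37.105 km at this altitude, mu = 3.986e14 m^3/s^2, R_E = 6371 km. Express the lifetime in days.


a = R_E + alt = 6577.9000 km = 6.5779e+06 m
da_rev = 2*pi*rho*a^2/BC = 2*pi*2.316e-10*(6.5779e+06)^2/18.6 = 3385.166333 m per revolution
N = H/da_rev = 37105.0000 m / 3385.166333 m = 10.9611 revolutions
P = 2*pi*sqrt(a^3/mu) = 5309.3594 s
lifetime = N*P = 10.9611 * 5309.3594 = 58196.1888 s = 0.673567 days

0.6736 days


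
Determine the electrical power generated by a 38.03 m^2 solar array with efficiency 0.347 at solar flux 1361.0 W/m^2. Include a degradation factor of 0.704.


P = area * eta * S * degradation
P = 38.03 * 0.347 * 1361.0 * 0.704
P = 12644.0611 W

12644.0611 W


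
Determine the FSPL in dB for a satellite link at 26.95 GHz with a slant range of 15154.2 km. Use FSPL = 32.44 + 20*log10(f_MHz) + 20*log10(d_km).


f = 26.95 GHz = 26950.0000 MHz
d = 15154.2 km
FSPL = 32.44 + 20*log10(26950.0000) + 20*log10(15154.2)
FSPL = 32.44 + 88.6112 + 83.6107
FSPL = 204.6618 dB

204.6618 dB


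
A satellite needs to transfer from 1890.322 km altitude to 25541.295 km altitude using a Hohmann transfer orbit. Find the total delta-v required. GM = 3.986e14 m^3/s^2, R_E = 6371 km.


r1 = 8261.3220 km = 8.261322e+06 m
r2 = 31912.2950 km = 3.1912295e+07 m
dv1 = sqrt(mu/r1)*(sqrt(2*r2/(r1+r2)) - 1) = 1809.0818 m/s
dv2 = sqrt(mu/r2)*(1 - sqrt(2*r1/(r1+r2))) = 1267.6711 m/s
total dv = |dv1| + |dv2| = 1809.0818 + 1267.6711 = 3076.7529 m/s = 3.0768 km/s

3.0768 km/s


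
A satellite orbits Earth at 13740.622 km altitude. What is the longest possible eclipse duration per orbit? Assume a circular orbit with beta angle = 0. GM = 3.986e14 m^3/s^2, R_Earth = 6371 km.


r = 20111.6220 km
T = 473.0757 min
Eclipse fraction = arcsin(R_E/r)/pi = arcsin(6371.0000/20111.6220)/pi
= arcsin(0.316782)/pi = 0.1026024
Eclipse duration = 0.1026024 * 473.0757 = 48.5387 min

48.5387 minutes


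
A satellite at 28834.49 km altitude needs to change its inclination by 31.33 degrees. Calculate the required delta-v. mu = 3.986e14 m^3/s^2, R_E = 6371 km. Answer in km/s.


r = 35205.4900 km = 3.520549e+07 m
V = sqrt(mu/r) = 3364.8325 m/s
di = 31.33 deg = 0.5468117 rad
dV = 2*V*sin(di/2) = 2*3364.8325*sin(0.2734058)
dV = 1817.0925 m/s = 1.8171 km/s

1.8171 km/s


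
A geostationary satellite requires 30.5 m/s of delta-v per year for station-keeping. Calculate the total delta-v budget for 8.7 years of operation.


dV = rate * years = 30.5 * 8.7
dV = 265.3500 m/s

265.3500 m/s


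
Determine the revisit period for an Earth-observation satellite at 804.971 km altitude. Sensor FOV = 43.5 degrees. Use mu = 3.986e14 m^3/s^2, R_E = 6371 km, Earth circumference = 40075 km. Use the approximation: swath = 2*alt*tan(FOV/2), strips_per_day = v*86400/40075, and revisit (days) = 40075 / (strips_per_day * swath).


swath = 2*804.971*tan(0.3796091) = 642.3017 km
v = sqrt(mu/r) = 7452.9518 m/s = 7.4530 km/s
strips/day = v*86400/40075 = 7.4530*86400/40075 = 16.0682
coverage/day = strips * swath = 16.0682 * 642.3017 = 10320.6634 km
revisit = 40075 / 10320.6634 = 3.8830 days

3.8830 days


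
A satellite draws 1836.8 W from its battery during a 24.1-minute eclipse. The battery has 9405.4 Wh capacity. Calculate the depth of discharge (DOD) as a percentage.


E_used = P * t / 60 = 1836.8 * 24.1 / 60 = 737.7813 Wh
DOD = E_used / E_total * 100 = 737.7813 / 9405.4 * 100
DOD = 7.8442 %

7.8442 %


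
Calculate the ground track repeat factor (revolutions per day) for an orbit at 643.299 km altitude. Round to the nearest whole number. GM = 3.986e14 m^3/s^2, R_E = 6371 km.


r = 7.014299e+06 m
T = 2*pi*sqrt(r^3/mu) = 5846.3880 s = 97.4398 min
revs/day = 1440 / 97.4398 = 14.7784
Rounded: 15 revolutions per day

15 revolutions per day


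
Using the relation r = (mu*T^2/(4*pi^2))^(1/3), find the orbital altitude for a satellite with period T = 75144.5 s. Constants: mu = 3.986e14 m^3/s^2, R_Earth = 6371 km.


T = 75144.5 s
r = (mu*T^2/(4*pi^2))^(1/3) = (3.986e14 * 75144.5^2 / (4*pi^2))^(1/3)
r = 3.848788e+07 m = 38487.8796 km
alt = r - R_E = 38487.8796 - 6371 = 32116.8796 km

32116.8796 km


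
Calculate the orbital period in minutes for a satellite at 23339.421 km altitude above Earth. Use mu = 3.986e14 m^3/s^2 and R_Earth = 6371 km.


r = 29710.4210 km = 2.9710421e+07 m
T = 2*pi*sqrt(r^3/mu) = 2*pi*sqrt(2.6225659e+22 / 3.986e14)
T = 50965.2818 s = 849.4214 min

849.4214 minutes


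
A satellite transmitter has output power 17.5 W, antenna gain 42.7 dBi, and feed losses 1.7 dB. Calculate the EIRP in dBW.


Pt = 17.5 W = 12.4304 dBW
EIRP = Pt_dBW + Gt - losses = 12.4304 + 42.7 - 1.7 = 53.4304 dBW

53.4304 dBW


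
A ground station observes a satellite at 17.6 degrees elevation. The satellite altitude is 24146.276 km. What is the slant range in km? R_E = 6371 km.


h = 24146.276 km, el = 17.6 deg
d = -R_E*sin(el) + sqrt((R_E*sin(el))^2 + 2*R_E*h + h^2)
d = -6371.0000*sin(0.3071779) + sqrt((6371.0000*0.3023699)^2 + 2*6371.0000*24146.276 + 24146.276^2)
d = 27980.5489 km

27980.5489 km


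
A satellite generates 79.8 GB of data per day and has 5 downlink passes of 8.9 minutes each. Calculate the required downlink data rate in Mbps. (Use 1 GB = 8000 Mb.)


total contact time = 5 * 8.9 * 60 = 2670.0000 s
data = 79.8 GB = 638400.0000 Mb
rate = 638400.0000 / 2670.0000 = 239.1011 Mbps

239.1011 Mbps


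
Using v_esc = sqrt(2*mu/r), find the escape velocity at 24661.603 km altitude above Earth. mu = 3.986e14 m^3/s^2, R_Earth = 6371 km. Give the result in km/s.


r = 6371.0 + 24661.603 = 31032.6030 km = 3.1032603e+07 m
v_esc = sqrt(2*mu/r) = sqrt(2*3.986e14 / 3.1032603e+07)
v_esc = 5068.4427 m/s = 5.0684 km/s

5.0684 km/s


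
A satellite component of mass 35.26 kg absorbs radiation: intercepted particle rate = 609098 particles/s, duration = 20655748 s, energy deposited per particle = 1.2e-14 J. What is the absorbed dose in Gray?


Total energy deposited = rate * time * E_per
  = 609098 * 20655748 * 1.2e-14 = 0.1509765 J
Dose = E_total / mass = 0.1509765 / 35.26
Dose = 0.004281807 Gy

0.0043 Gy


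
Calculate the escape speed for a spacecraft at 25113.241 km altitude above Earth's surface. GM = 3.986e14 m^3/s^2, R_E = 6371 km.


r = 6371.0 + 25113.241 = 31484.2410 km = 3.1484241e+07 m
v_esc = sqrt(2*mu/r) = sqrt(2*3.986e14 / 3.1484241e+07)
v_esc = 5031.9583 m/s = 5.0320 km/s

5.0320 km/s


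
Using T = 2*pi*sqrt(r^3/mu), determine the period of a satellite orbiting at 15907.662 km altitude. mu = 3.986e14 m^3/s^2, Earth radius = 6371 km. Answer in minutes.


r = 22278.6620 km = 2.2278662e+07 m
T = 2*pi*sqrt(r^3/mu) = 2*pi*sqrt(1.1057764e+22 / 3.986e14)
T = 33093.6659 s = 551.5611 min

551.5611 minutes


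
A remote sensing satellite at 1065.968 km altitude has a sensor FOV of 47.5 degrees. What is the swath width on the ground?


FOV = 47.5 deg = 0.8290314 rad
swath = 2 * alt * tan(FOV/2) = 2 * 1065.968 * tan(0.4145157)
swath = 2 * 1065.968 * 0.4400105
swath = 938.0743 km

938.0743 km


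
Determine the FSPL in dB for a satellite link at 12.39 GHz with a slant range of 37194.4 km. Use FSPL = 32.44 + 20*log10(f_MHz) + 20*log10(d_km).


f = 12.39 GHz = 12390.0000 MHz
d = 37194.4 km
FSPL = 32.44 + 20*log10(12390.0000) + 20*log10(37194.4)
FSPL = 32.44 + 81.8614 + 91.4096
FSPL = 205.7110 dB

205.7110 dB


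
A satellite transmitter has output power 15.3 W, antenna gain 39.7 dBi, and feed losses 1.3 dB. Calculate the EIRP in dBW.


Pt = 15.3 W = 11.8469 dBW
EIRP = Pt_dBW + Gt - losses = 11.8469 + 39.7 - 1.3 = 50.2469 dBW

50.2469 dBW


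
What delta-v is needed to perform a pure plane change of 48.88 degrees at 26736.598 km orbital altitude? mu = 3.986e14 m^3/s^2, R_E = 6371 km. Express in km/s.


r = 33107.5980 km = 3.3107598e+07 m
V = sqrt(mu/r) = 3469.8029 m/s
di = 48.88 deg = 0.8531169 rad
dV = 2*V*sin(di/2) = 2*3469.8029*sin(0.4265585)
dV = 2871.1933 m/s = 2.8712 km/s

2.8712 km/s


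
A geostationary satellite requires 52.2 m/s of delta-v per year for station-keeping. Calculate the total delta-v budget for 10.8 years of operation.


dV = rate * years = 52.2 * 10.8
dV = 563.7600 m/s

563.7600 m/s


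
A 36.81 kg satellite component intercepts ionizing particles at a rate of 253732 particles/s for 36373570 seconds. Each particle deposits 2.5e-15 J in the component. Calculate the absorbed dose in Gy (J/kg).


Total energy deposited = rate * time * E_per
  = 253732 * 36373570 * 2.5e-15 = 0.02307285 J
Dose = E_total / mass = 0.02307285 / 36.81
Dose = 6.268092e-04 Gy

6.2681e-04 Gy


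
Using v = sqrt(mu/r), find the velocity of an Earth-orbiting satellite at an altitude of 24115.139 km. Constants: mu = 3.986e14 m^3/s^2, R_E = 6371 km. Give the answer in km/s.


r = R_E + alt = 6371.0 + 24115.139 = 30486.1390 km = 3.0486139e+07 m
v = sqrt(mu/r) = sqrt(3.986e14 / 3.0486139e+07) = 3615.9085 m/s = 3.6159 km/s

3.6159 km/s


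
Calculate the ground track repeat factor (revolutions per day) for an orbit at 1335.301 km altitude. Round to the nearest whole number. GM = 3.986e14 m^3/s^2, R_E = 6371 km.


r = 7.706301e+06 m
T = 2*pi*sqrt(r^3/mu) = 6732.5591 s = 112.2093 min
revs/day = 1440 / 112.2093 = 12.8332
Rounded: 13 revolutions per day

13 revolutions per day


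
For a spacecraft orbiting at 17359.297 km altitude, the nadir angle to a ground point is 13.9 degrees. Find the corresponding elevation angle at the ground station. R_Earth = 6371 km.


r = R_E + alt = 23730.2970 km
Law of sines in the satellite / Earth-center / ground-point triangle:
  sin(nadir)/R_E = sin(90 + el)/r  =>  cos(el) = (r/R_E)*sin(nadir)
cos(el) = (23730.2970 / 6371.0000) * sin(13.9 deg) = 0.8947862
el = arccos(0.8947862) = 26.5190 deg
(Earth-central angle = 90 - nadir - el = 49.5810 deg)

26.5190 degrees


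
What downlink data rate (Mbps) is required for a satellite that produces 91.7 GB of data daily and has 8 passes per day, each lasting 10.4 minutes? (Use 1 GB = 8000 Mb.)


total contact time = 8 * 10.4 * 60 = 4992.0000 s
data = 91.7 GB = 733600.0000 Mb
rate = 733600.0000 / 4992.0000 = 146.9551 Mbps

146.9551 Mbps


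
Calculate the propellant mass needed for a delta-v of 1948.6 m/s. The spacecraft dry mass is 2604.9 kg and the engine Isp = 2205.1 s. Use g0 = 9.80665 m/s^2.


ve = Isp * g0 = 2205.1 * 9.80665 = 21624.643915 m/s
mass ratio = exp(dv/ve) = exp(1948.6/21624.643915) = 1.09429482
m_prop = m_dry * (mr - 1) = 2604.9 * (1.09429482 - 1)
m_prop = 245.6286 kg

245.6286 kg


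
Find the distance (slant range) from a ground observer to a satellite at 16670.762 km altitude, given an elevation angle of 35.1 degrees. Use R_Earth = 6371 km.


h = 16670.762 km, el = 35.1 deg
d = -R_E*sin(el) + sqrt((R_E*sin(el))^2 + 2*R_E*h + h^2)
d = -6371.0000*sin(0.6126106) + sqrt((6371.0000*0.5750053)^2 + 2*6371.0000*16670.762 + 16670.762^2)
d = 18781.0919 km

18781.0919 km


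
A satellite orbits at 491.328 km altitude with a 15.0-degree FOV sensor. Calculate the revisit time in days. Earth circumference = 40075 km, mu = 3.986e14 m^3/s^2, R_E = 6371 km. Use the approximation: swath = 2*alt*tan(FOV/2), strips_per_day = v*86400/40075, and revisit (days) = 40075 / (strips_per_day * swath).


swath = 2*491.328*tan(0.1308997) = 129.3691 km
v = sqrt(mu/r) = 7621.3676 m/s = 7.6214 km/s
strips/day = v*86400/40075 = 7.6214*86400/40075 = 16.4313
coverage/day = strips * swath = 16.4313 * 129.3691 = 2125.7086 km
revisit = 40075 / 2125.7086 = 18.8525 days

18.8525 days


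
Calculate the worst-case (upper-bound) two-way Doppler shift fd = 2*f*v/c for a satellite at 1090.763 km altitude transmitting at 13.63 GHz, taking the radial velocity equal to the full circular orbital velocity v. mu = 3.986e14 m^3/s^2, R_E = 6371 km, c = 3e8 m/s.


r = 7.461763e+06 m
v = sqrt(mu/r) = 7308.8310 m/s (worst-case radial velocity)
f = 13.63 GHz = 1.363e+10 Hz
fd = 2*f*v/c = 2*1.363e+10*7308.8310/3.0e+08
fd = 664129.1130 Hz

664129.1130 Hz


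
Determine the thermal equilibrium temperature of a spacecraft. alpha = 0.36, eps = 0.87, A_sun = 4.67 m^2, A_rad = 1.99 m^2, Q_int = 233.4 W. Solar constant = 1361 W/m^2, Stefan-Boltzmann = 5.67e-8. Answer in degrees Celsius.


Numerator = alpha*S*A_sun + Q_int = 0.36*1361*4.67 + 233.4 = 2521.5132 W
Denominator = eps*sigma*A_rad = 0.87*5.67e-8*1.99 = 9.816471e-08 W/K^4
T^4 = 2.5686555e+10 K^4
T = 400.3377 K = 127.1877 C

127.1877 degrees Celsius


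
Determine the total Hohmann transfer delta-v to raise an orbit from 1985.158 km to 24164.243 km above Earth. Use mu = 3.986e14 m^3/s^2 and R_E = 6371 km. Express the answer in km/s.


r1 = 8356.1580 km = 8.356158e+06 m
r2 = 30535.2430 km = 3.0535243e+07 m
dv1 = sqrt(mu/r1)*(sqrt(2*r2/(r1+r2)) - 1) = 1748.1276 m/s
dv2 = sqrt(mu/r2)*(1 - sqrt(2*r1/(r1+r2))) = 1244.5758 m/s
total dv = |dv1| + |dv2| = 1748.1276 + 1244.5758 = 2992.7034 m/s = 2.9927 km/s

2.9927 km/s


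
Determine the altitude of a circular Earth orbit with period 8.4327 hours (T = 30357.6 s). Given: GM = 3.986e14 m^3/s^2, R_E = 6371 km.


T = 30357.6 s
r = (mu*T^2/(4*pi^2))^(1/3) = (3.986e14 * 30357.6^2 / (4*pi^2))^(1/3)
r = 2.1033141e+07 m = 21033.1414 km
alt = r - R_E = 21033.1414 - 6371 = 14662.1414 km

14662.1414 km


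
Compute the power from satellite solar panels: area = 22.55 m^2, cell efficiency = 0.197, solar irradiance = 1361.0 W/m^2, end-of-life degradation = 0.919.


P = area * eta * S * degradation
P = 22.55 * 0.197 * 1361.0 * 0.919
P = 5556.3092 W

5556.3092 W


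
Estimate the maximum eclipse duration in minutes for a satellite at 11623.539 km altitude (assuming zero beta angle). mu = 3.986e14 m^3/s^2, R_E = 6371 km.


r = 17994.5390 km
T = 400.3788 min
Eclipse fraction = arcsin(R_E/r)/pi = arcsin(6371.0000/17994.5390)/pi
= arcsin(0.3540519)/pi = 0.1151964
Eclipse duration = 0.1151964 * 400.3788 = 46.1222 min

46.1222 minutes


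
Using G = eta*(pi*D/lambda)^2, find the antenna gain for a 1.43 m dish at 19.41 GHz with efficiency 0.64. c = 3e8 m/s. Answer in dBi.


lambda = c/f = 3e8 / 1.941e+10 = 0.01545595 m
G = eta*(pi*D/lambda)^2 = 0.64*(pi*1.43/0.01545595)^2
G = 54070.4963 (linear)
G = 10*log10(54070.4963) = 47.3296 dBi

47.3296 dBi


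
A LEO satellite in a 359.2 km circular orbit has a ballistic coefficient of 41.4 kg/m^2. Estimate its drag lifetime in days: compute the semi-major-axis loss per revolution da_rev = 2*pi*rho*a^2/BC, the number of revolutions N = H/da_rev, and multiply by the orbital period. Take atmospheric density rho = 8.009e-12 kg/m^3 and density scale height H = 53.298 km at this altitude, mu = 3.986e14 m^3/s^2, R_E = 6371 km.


a = R_E + alt = 6730.2000 km = 6.7302e+06 m
da_rev = 2*pi*rho*a^2/BC = 2*pi*8.009e-12*(6.7302e+06)^2/41.4 = 55.057154 m per revolution
N = H/da_rev = 53298.0000 m / 55.057154 m = 968.0486 revolutions
P = 2*pi*sqrt(a^3/mu) = 5494.8163 s
lifetime = N*P = 968.0486 * 5494.8163 = 5.3192491e+06 s = 61.5654 days

61.5654 days


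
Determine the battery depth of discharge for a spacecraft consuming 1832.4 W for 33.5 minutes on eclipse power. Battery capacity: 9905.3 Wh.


E_used = P * t / 60 = 1832.4 * 33.5 / 60 = 1023.0900 Wh
DOD = E_used / E_total * 100 = 1023.0900 / 9905.3 * 100
DOD = 10.3287 %

10.3287 %


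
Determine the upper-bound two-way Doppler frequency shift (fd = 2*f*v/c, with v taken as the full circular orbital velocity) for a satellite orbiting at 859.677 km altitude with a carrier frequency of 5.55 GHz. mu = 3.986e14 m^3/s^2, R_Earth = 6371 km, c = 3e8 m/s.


r = 7.230677e+06 m
v = sqrt(mu/r) = 7424.7044 m/s (worst-case radial velocity)
f = 5.55 GHz = 5.55e+09 Hz
fd = 2*f*v/c = 2*5.55e+09*7424.7044/3.0e+08
fd = 274714.0619 Hz

274714.0619 Hz


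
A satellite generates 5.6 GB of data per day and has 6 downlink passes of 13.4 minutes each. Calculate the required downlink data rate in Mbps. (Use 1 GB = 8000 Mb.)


total contact time = 6 * 13.4 * 60 = 4824.0000 s
data = 5.6 GB = 44800.0000 Mb
rate = 44800.0000 / 4824.0000 = 9.2869 Mbps

9.2869 Mbps


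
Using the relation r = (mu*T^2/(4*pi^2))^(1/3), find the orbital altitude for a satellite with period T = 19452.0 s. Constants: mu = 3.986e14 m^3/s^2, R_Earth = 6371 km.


T = 19452.0 s
r = (mu*T^2/(4*pi^2))^(1/3) = (3.986e14 * 19452.0^2 / (4*pi^2))^(1/3)
r = 1.5632749e+07 m = 15632.7492 km
alt = r - R_E = 15632.7492 - 6371 = 9261.7492 km

9261.7492 km


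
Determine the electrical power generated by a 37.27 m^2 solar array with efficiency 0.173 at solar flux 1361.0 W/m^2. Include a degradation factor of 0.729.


P = area * eta * S * degradation
P = 37.27 * 0.173 * 1361.0 * 0.729
P = 6397.2180 W

6397.2180 W


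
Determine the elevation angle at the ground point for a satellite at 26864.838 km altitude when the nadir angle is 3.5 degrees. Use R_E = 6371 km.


r = R_E + alt = 33235.8380 km
Law of sines in the satellite / Earth-center / ground-point triangle:
  sin(nadir)/R_E = sin(90 + el)/r  =>  cos(el) = (r/R_E)*sin(nadir)
cos(el) = (33235.8380 / 6371.0000) * sin(3.5 deg) = 0.3184742
el = arccos(0.3184742) = 71.4293 deg
(Earth-central angle = 90 - nadir - el = 15.0707 deg)

71.4293 degrees


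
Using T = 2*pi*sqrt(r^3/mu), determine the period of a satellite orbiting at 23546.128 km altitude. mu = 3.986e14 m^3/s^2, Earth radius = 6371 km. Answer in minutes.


r = 29917.1280 km = 2.9917128e+07 m
T = 2*pi*sqrt(r^3/mu) = 2*pi*sqrt(2.6776863e+22 / 3.986e14)
T = 51498.0839 s = 858.3014 min

858.3014 minutes


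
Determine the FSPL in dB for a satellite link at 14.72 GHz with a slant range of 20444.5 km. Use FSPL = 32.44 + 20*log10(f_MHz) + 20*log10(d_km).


f = 14.72 GHz = 14720.0000 MHz
d = 20444.5 km
FSPL = 32.44 + 20*log10(14720.0000) + 20*log10(20444.5)
FSPL = 32.44 + 83.3582 + 86.2115
FSPL = 202.0097 dB

202.0097 dB


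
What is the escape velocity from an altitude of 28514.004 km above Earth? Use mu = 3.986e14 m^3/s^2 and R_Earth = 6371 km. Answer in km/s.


r = 6371.0 + 28514.004 = 34885.0040 km = 3.4885004e+07 m
v_esc = sqrt(2*mu/r) = sqrt(2*3.986e14 / 3.4885004e+07)
v_esc = 4780.4002 m/s = 4.7804 km/s

4.7804 km/s


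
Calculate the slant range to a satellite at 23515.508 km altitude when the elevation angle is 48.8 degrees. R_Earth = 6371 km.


h = 23515.508 km, el = 48.8 deg
d = -R_E*sin(el) + sqrt((R_E*sin(el))^2 + 2*R_E*h + h^2)
d = -6371.0000*sin(0.8517207) + sqrt((6371.0000*0.7524149)^2 + 2*6371.0000*23515.508 + 23515.508^2)
d = 24796.7796 km

24796.7796 km


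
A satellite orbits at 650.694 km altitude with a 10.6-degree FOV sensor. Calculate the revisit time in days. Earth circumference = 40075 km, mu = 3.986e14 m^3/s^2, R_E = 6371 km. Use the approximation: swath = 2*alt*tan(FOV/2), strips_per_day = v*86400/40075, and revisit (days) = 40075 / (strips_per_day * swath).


swath = 2*650.694*tan(0.09250245) = 120.7261 km
v = sqrt(mu/r) = 7534.3831 m/s = 7.5344 km/s
strips/day = v*86400/40075 = 7.5344*86400/40075 = 16.2438
coverage/day = strips * swath = 16.2438 * 120.7261 = 1961.0521 km
revisit = 40075 / 1961.0521 = 20.4355 days

20.4355 days


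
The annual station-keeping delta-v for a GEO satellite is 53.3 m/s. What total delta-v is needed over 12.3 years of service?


dV = rate * years = 53.3 * 12.3
dV = 655.5900 m/s

655.5900 m/s


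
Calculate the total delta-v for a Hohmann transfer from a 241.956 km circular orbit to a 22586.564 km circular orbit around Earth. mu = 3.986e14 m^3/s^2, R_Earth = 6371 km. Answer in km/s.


r1 = 6612.9560 km = 6.612956e+06 m
r2 = 28957.5640 km = 2.8957564e+07 m
dv1 = sqrt(mu/r1)*(sqrt(2*r2/(r1+r2)) - 1) = 2142.7967 m/s
dv2 = sqrt(mu/r2)*(1 - sqrt(2*r1/(r1+r2))) = 1447.7904 m/s
total dv = |dv1| + |dv2| = 2142.7967 + 1447.7904 = 3590.5871 m/s = 3.5906 km/s

3.5906 km/s


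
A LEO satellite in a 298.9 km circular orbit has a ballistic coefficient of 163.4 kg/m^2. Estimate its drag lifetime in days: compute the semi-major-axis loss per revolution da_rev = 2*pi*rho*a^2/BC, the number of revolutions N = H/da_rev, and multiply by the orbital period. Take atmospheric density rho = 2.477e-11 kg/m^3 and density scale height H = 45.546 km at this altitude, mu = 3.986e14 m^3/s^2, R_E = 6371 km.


a = R_E + alt = 6669.9000 km = 6.6699e+06 m
da_rev = 2*pi*rho*a^2/BC = 2*pi*2.477e-11*(6.6699e+06)^2/163.4 = 42.373318 m per revolution
N = H/da_rev = 45546.0000 m / 42.373318 m = 1074.8745 revolutions
P = 2*pi*sqrt(a^3/mu) = 5421.1348 s
lifetime = N*P = 1074.8745 * 5421.1348 = 5.8270397e+06 s = 67.4426 days

67.4426 days


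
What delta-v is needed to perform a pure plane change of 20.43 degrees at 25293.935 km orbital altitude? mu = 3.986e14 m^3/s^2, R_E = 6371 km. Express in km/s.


r = 31664.9350 km = 3.1664935e+07 m
V = sqrt(mu/r) = 3547.9652 m/s
di = 20.43 deg = 0.3565708 rad
dV = 2*V*sin(di/2) = 2*3547.9652*sin(0.1782854)
dV = 1258.4093 m/s = 1.2584 km/s

1.2584 km/s


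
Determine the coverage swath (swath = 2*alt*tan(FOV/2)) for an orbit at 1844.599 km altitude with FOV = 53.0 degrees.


FOV = 53.0 deg = 0.9250245 rad
swath = 2 * alt * tan(FOV/2) = 2 * 1844.599 * tan(0.4625123)
swath = 2 * 1844.599 * 0.4985816
swath = 1839.3663 km

1839.3663 km


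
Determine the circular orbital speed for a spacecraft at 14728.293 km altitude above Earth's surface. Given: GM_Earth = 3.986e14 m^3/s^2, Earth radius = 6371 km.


r = R_E + alt = 6371.0 + 14728.293 = 21099.2930 km = 2.1099293e+07 m
v = sqrt(mu/r) = sqrt(3.986e14 / 2.1099293e+07) = 4346.4501 m/s = 4.3465 km/s

4.3465 km/s


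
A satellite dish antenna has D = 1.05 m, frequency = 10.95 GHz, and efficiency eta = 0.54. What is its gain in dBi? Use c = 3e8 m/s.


lambda = c/f = 3e8 / 1.095e+10 = 0.02739726 m
G = eta*(pi*D/lambda)^2 = 0.54*(pi*1.05/0.02739726)^2
G = 7828.1264 (linear)
G = 10*log10(7828.1264) = 38.9366 dBi

38.9366 dBi


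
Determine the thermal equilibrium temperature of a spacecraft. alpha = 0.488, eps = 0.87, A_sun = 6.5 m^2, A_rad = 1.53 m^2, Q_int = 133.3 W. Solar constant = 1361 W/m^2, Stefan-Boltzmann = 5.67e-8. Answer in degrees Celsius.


Numerator = alpha*S*A_sun + Q_int = 0.488*1361*6.5 + 133.3 = 4450.3920 W
Denominator = eps*sigma*A_rad = 0.87*5.67e-8*1.53 = 7.547337e-08 W/K^4
T^4 = 5.8966388e+10 K^4
T = 492.7778 K = 219.6278 C

219.6278 degrees Celsius


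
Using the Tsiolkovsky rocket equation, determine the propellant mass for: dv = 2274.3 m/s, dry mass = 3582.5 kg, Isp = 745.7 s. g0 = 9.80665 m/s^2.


ve = Isp * g0 = 745.7 * 9.80665 = 7312.818905 m/s
mass ratio = exp(dv/ve) = exp(2274.3/7312.818905) = 1.36479171
m_prop = m_dry * (mr - 1) = 3582.5 * (1.36479171 - 1)
m_prop = 1306.8663 kg

1306.8663 kg


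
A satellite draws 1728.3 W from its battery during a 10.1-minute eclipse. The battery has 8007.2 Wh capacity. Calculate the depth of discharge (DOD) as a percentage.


E_used = P * t / 60 = 1728.3 * 10.1 / 60 = 290.9305 Wh
DOD = E_used / E_total * 100 = 290.9305 / 8007.2 * 100
DOD = 3.6334 %

3.6334 %


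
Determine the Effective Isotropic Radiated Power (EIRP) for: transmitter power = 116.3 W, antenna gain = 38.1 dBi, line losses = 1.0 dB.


Pt = 116.3 W = 20.6558 dBW
EIRP = Pt_dBW + Gt - losses = 20.6558 + 38.1 - 1.0 = 57.7558 dBW

57.7558 dBW


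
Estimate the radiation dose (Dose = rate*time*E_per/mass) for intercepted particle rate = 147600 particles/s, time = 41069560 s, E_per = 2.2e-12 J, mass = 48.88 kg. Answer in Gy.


Total energy deposited = rate * time * E_per
  = 147600 * 41069560 * 2.2e-12 = 13.3361 J
Dose = E_total / mass = 13.3361 / 48.88
Dose = 0.2728336 Gy

0.2728 Gy


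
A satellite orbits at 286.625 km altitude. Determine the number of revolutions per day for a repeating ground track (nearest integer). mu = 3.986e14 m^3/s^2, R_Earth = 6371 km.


r = 6.657625e+06 m
T = 2*pi*sqrt(r^3/mu) = 5406.1764 s = 90.1029 min
revs/day = 1440 / 90.1029 = 15.9817
Rounded: 16 revolutions per day

16 revolutions per day


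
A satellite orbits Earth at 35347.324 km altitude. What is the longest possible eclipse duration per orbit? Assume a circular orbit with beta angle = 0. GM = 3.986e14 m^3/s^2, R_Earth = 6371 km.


r = 41718.3240 km
T = 1413.3517 min
Eclipse fraction = arcsin(R_E/r)/pi = arcsin(6371.0000/41718.3240)/pi
= arcsin(0.1527147)/pi = 0.04880155
Eclipse duration = 0.04880155 * 1413.3517 = 68.9738 min

68.9738 minutes


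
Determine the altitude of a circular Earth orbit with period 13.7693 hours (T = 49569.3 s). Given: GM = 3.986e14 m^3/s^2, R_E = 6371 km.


T = 49569.3 s
r = (mu*T^2/(4*pi^2))^(1/3) = (3.986e14 * 49569.3^2 / (4*pi^2))^(1/3)
r = 2.9165385e+07 m = 29165.3847 km
alt = r - R_E = 29165.3847 - 6371 = 22794.3847 km

22794.3847 km


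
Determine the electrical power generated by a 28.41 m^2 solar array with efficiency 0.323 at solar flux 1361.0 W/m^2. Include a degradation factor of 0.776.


P = area * eta * S * degradation
P = 28.41 * 0.323 * 1361.0 * 0.776
P = 9691.5581 W

9691.5581 W


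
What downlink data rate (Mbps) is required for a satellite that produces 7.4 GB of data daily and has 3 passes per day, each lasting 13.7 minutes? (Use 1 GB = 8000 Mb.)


total contact time = 3 * 13.7 * 60 = 2466.0000 s
data = 7.4 GB = 59200.0000 Mb
rate = 59200.0000 / 2466.0000 = 24.0065 Mbps

24.0065 Mbps


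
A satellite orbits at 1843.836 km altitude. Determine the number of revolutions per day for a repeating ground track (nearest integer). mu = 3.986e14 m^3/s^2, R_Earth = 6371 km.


r = 8.214836e+06 m
T = 2*pi*sqrt(r^3/mu) = 7409.8526 s = 123.4975 min
revs/day = 1440 / 123.4975 = 11.6602
Rounded: 12 revolutions per day

12 revolutions per day


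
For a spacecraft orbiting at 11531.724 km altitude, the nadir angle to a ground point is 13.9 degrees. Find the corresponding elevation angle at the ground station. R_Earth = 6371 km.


r = R_E + alt = 17902.7240 km
Law of sines in the satellite / Earth-center / ground-point triangle:
  sin(nadir)/R_E = sin(90 + el)/r  =>  cos(el) = (r/R_E)*sin(nadir)
cos(el) = (17902.7240 / 6371.0000) * sin(13.9 deg) = 0.6750489
el = arccos(0.6750489) = 47.5421 deg
(Earth-central angle = 90 - nadir - el = 28.5579 deg)

47.5421 degrees


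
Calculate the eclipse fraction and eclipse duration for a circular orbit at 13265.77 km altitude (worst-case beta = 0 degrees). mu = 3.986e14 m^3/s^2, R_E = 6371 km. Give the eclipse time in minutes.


r = 19636.7700 km
T = 456.4204 min
Eclipse fraction = arcsin(R_E/r)/pi = arcsin(6371.0000/19636.7700)/pi
= arcsin(0.3244424)/pi = 0.1051766
Eclipse duration = 0.1051766 * 456.4204 = 48.0048 min

48.0048 minutes


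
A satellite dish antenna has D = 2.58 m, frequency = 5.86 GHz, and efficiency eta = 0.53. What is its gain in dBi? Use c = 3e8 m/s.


lambda = c/f = 3e8 / 5.86e+09 = 0.05119454 m
G = eta*(pi*D/lambda)^2 = 0.53*(pi*2.58/0.05119454)^2
G = 13285.1894 (linear)
G = 10*log10(13285.1894) = 41.2337 dBi

41.2337 dBi


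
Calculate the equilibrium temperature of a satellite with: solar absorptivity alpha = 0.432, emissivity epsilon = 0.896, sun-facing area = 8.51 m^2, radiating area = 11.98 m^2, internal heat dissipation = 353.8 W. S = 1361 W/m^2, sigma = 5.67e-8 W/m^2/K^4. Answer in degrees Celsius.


Numerator = alpha*S*A_sun + Q_int = 0.432*1361*8.51 + 353.8 = 5357.2715 W
Denominator = eps*sigma*A_rad = 0.896*5.67e-8*11.98 = 6.0862234e-07 W/K^4
T^4 = 8.802292e+09 K^4
T = 306.3014 K = 33.1514 C

33.1514 degrees Celsius


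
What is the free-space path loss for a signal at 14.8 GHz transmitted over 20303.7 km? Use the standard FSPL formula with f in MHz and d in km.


f = 14.8 GHz = 14800.0000 MHz
d = 20303.7 km
FSPL = 32.44 + 20*log10(14800.0000) + 20*log10(20303.7)
FSPL = 32.44 + 83.4052 + 86.1515
FSPL = 201.9967 dB

201.9967 dB


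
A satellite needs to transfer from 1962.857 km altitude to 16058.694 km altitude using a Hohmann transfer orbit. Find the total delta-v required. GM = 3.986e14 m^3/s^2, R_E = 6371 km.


r1 = 8333.8570 km = 8.333857e+06 m
r2 = 22429.6940 km = 2.2429694e+07 m
dv1 = sqrt(mu/r1)*(sqrt(2*r2/(r1+r2)) - 1) = 1435.4487 m/s
dv2 = sqrt(mu/r2)*(1 - sqrt(2*r1/(r1+r2))) = 1112.6123 m/s
total dv = |dv1| + |dv2| = 1435.4487 + 1112.6123 = 2548.0610 m/s = 2.5481 km/s

2.5481 km/s


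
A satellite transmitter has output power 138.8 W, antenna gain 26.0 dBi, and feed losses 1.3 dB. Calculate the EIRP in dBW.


Pt = 138.8 W = 21.4239 dBW
EIRP = Pt_dBW + Gt - losses = 21.4239 + 26.0 - 1.3 = 46.1239 dBW

46.1239 dBW


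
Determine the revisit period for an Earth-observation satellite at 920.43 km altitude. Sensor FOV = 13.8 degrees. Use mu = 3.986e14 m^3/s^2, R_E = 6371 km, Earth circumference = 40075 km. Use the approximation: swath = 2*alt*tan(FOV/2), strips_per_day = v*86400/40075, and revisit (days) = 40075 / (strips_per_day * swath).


swath = 2*920.43*tan(0.1204277) = 222.7685 km
v = sqrt(mu/r) = 7393.7079 m/s = 7.3937 km/s
strips/day = v*86400/40075 = 7.3937*86400/40075 = 15.9405
coverage/day = strips * swath = 15.9405 * 222.7685 = 3551.0465 km
revisit = 40075 / 3551.0465 = 11.2854 days

11.2854 days


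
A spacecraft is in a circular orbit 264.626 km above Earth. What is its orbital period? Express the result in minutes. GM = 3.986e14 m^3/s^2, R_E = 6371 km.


r = 6635.6260 km = 6.635626e+06 m
T = 2*pi*sqrt(r^3/mu) = 2*pi*sqrt(2.9217678e+20 / 3.986e14)
T = 5379.4029 s = 89.6567 min

89.6567 minutes


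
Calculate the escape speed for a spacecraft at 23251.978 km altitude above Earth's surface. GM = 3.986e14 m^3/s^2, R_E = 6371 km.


r = 6371.0 + 23251.978 = 29622.9780 km = 2.9622978e+07 m
v_esc = sqrt(2*mu/r) = sqrt(2*3.986e14 / 2.9622978e+07)
v_esc = 5187.6335 m/s = 5.1876 km/s

5.1876 km/s


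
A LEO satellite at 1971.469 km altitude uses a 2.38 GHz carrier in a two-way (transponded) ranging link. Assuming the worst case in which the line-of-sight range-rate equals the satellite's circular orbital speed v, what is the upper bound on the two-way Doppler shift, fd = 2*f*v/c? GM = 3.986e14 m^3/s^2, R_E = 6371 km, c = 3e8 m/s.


r = 8.342469e+06 m
v = sqrt(mu/r) = 6912.2804 m/s (worst-case radial velocity)
f = 2.38 GHz = 2.38e+09 Hz
fd = 2*f*v/c = 2*2.38e+09*6912.2804/3.0e+08
fd = 109674.8488 Hz

109674.8488 Hz


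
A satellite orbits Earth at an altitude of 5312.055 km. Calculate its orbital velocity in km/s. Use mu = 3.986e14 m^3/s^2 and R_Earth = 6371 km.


r = R_E + alt = 6371.0 + 5312.055 = 11683.0550 km = 1.1683055e+07 m
v = sqrt(mu/r) = sqrt(3.986e14 / 1.1683055e+07) = 5841.0434 m/s = 5.8410 km/s

5.8410 km/s


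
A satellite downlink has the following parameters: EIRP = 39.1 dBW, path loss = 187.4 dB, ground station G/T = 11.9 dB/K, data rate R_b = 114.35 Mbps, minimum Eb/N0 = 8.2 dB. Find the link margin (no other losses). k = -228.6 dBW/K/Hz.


C/N0 = EIRP - FSPL + G/T - k = 39.1 - 187.4 + 11.9 - (-228.6)
C/N0 = 92.2000 dB-Hz
R_b = 114.35 Mbps = 1.1435e+08 bps -> 10*log10(R_b) = 80.5824 dB-Hz
Eb/N0 = C/N0 - 10*log10(R_b) = 92.2000 - 80.5824 = 11.6176 dB
Margin = Eb/N0 - Eb/N0_req = 11.6176 - 8.2 = 3.4176 dB (link closes)

3.4176 dB


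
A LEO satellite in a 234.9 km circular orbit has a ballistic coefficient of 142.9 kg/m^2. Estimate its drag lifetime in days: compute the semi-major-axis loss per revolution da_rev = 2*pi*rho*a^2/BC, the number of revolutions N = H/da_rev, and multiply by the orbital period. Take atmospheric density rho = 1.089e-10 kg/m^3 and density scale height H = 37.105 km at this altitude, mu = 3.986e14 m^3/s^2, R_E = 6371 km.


a = R_E + alt = 6605.9000 km = 6.6059e+06 m
da_rev = 2*pi*rho*a^2/BC = 2*pi*1.089e-10*(6.6059e+06)^2/142.9 = 208.948621 m per revolution
N = H/da_rev = 37105.0000 m / 208.948621 m = 177.5795 revolutions
P = 2*pi*sqrt(a^3/mu) = 5343.2958 s
lifetime = N*P = 177.5795 * 5343.2958 = 948860.0028 s = 10.9822 days

10.9822 days


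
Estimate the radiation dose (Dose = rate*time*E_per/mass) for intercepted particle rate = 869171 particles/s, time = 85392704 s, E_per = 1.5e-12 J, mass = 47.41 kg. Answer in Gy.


Total energy deposited = rate * time * E_per
  = 869171 * 85392704 * 1.5e-12 = 111.3313 J
Dose = E_total / mass = 111.3313 / 47.41
Dose = 2.3483 Gy

2.3483 Gy


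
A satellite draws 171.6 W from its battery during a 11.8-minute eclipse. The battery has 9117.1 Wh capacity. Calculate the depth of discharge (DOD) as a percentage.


E_used = P * t / 60 = 171.6 * 11.8 / 60 = 33.7480 Wh
DOD = E_used / E_total * 100 = 33.7480 / 9117.1 * 100
DOD = 0.3701616 %

0.3702 %


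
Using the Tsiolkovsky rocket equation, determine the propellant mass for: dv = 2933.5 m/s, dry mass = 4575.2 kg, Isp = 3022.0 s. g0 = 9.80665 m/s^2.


ve = Isp * g0 = 3022.0 * 9.80665 = 29635.696300 m/s
mass ratio = exp(dv/ve) = exp(2933.5/29635.696300) = 1.10405013
m_prop = m_dry * (mr - 1) = 4575.2 * (1.10405013 - 1)
m_prop = 476.0502 kg

476.0502 kg


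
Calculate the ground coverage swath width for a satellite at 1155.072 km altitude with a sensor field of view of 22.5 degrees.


FOV = 22.5 deg = 0.3926991 rad
swath = 2 * alt * tan(FOV/2) = 2 * 1155.072 * tan(0.1963495)
swath = 2 * 1155.072 * 0.1989124
swath = 459.5162 km

459.5162 km


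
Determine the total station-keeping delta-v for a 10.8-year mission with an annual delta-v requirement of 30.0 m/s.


dV = rate * years = 30.0 * 10.8
dV = 324.0000 m/s

324.0000 m/s


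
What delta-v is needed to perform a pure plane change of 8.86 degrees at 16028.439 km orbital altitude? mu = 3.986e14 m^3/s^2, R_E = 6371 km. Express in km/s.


r = 22399.4390 km = 2.2399439e+07 m
V = sqrt(mu/r) = 4218.4225 m/s
di = 8.86 deg = 0.1546362 rad
dV = 2*V*sin(di/2) = 2*4218.4225*sin(0.07731809)
dV = 651.6710 m/s = 0.651671 km/s

0.6517 km/s


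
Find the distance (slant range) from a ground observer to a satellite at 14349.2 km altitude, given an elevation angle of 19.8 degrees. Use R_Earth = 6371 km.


h = 14349.2 km, el = 19.8 deg
d = -R_E*sin(el) + sqrt((R_E*sin(el))^2 + 2*R_E*h + h^2)
d = -6371.0000*sin(0.3455752) + sqrt((6371.0000*0.3387379)^2 + 2*6371.0000*14349.2 + 14349.2^2)
d = 17676.0742 km

17676.0742 km
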